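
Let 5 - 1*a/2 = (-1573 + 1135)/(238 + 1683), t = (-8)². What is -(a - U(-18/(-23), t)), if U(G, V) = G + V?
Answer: 2400312/44183 ≈ 54.327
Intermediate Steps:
t = 64
a = 20086/1921 (a = 10 - 2*(-1573 + 1135)/(238 + 1683) = 10 - (-876)/1921 = 10 - 2*(-438/1921) = 10 + 876/1921 = 20086/1921 ≈ 10.456)
-(a - U(-18/(-23), t)) = -(20086/1921 - (-18/(-23) + 64)) = -(20086/1921 - (-18*(-1/23) + 64)) = -(20086/1921 - (18/23 + 64)) = -(20086/1921 - 1*1490/23) = -(20086/1921 - 1490/23) = -1*(-2400312/44183) = 2400312/44183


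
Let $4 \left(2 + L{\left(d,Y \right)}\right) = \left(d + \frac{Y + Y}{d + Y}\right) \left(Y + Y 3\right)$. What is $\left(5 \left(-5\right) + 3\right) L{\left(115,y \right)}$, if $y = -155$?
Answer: $\frac{837243}{2} \approx 4.1862 \cdot 10^{5}$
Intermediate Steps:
$L{\left(d,Y \right)} = -2 + Y \left(d + \frac{2 Y}{Y + d}\right)$ ($L{\left(d,Y \right)} = -2 + \frac{\left(d + \frac{Y + Y}{d + Y}\right) \left(Y + Y 3\right)}{4} = -2 + \frac{\left(d + \frac{2 Y}{Y + d}\right) \left(Y + 3 Y\right)}{4} = -2 + \frac{\left(d + \frac{2 Y}{Y + d}\right) 4 Y}{4} = -2 + \frac{4 Y \left(d + \frac{2 Y}{Y + d}\right)}{4} = -2 + Y \left(d + \frac{2 Y}{Y + d}\right)$)
$\left(5 \left(-5\right) + 3\right) L{\left(115,y \right)} = \left(5 \left(-5\right) + 3\right) \frac{\left(-2\right) \left(-155\right) - 230 + 2 \left(-155\right)^{2} - 155 \cdot 115^{2} + 115 \left(-155\right)^{2}}{-155 + 115} = \left(-25 + 3\right) \frac{310 - 230 + 2 \cdot 24025 - 2049875 + 115 \cdot 24025}{-40} = - 22 \left(- \frac{310 - 230 + 48050 - 2049875 + 2762875}{40}\right) = - 22 \left(\left(- \frac{1}{40}\right) 761130\right) = \left(-22\right) \left(- \frac{76113}{4}\right) = \frac{837243}{2}$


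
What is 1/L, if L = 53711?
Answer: 1/53711 ≈ 1.8618e-5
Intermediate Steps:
1/L = 1/53711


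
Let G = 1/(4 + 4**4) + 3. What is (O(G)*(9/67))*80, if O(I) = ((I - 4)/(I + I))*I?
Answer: -4662/871 ≈ -5.3525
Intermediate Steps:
G = 781/260 (G = 1/(4 + 256) + 3 = 1/260 + 3 = 781/260 ≈ 3.0038)
O(I) = -2 + I/2 (O(I) = ((-4 + I)/((2*I)))*I = ((-4 + I)*(1/(2*I)))*I = ((-4 + I)/(2*I))*I = -2 + I/2)
(O(G)*(9/67))*80 = ((-2 + (1/2)*(781/260))*(9/67))*80 = ((-2 + 781/520)*(9*(1/67)))*80 = -259/520*9/67*80 = -2331/34840*80 = -4662/871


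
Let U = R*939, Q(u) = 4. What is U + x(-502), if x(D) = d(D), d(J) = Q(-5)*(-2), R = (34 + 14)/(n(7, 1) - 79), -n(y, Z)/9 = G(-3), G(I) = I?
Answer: -11372/13 ≈ -874.77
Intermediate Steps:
n(y, Z) = 27 (n(y, Z) = -9*(-3) = 27)
R = -12/13 (R = (34 + 14)/(27 - 79) = 48/(-52) = 48*(-1/52) = -12/13 ≈ -0.92308)
d(J) = -8 (d(J) = 4*(-2) = -8)
U = -11268/13 (U = -12/13*939 = -11268/13 ≈ -866.77)
x(D) = -8
U + x(-502) = -11268/13 - 8 = -11372/13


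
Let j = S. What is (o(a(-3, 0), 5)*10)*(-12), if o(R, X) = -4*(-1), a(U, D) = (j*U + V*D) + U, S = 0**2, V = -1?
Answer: -480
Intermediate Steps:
S = 0
j = 0
a(U, D) = U - D (a(U, D) = (0*U - D) + U = (0 - D) + U = -D + U = U - D)
o(R, X) = 4
(o(a(-3, 0), 5)*10)*(-12) = (4*10)*(-12) = 40*(-12) = -480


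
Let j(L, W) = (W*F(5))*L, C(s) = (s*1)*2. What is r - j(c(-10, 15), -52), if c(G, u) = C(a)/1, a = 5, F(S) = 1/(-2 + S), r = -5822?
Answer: -16946/3 ≈ -5648.7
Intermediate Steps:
C(s) = 2*s (C(s) = s*2 = 2*s)
c(G, u) = 10 (c(G, u) = (2*5)/1 = 10*1 = 10)
j(L, W) = L*W/3 (j(L, W) = (W/(-2 + 5))*L = (W/3)*L = L*W/3)
r - j(c(-10, 15), -52) = -5822 - 10*(-52)/3 = -5822 - 1*(-520/3) = -5822 + 520/3 = -16946/3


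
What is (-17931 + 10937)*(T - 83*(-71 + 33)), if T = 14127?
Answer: -120863314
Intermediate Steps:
(-17931 + 10937)*(T - 83*(-71 + 33)) = (-17931 + 10937)*(14127 - 83*(-71 + 33)) = -6994*(14127 - 83*(-38)) = -6994*(14127 + 3154) = -6994*17281 = -120863314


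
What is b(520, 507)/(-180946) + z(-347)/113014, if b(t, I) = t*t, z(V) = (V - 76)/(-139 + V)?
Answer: -825088358969/552134643588 ≈ -1.4944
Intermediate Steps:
z(V) = (-76 + V)/(-139 + V)
b(t, I) = t²
b(520, 507)/(-180946) + z(-347)/113014 = 520²/(-180946) + ((-76 - 347)/(-139 - 347))/113014 = 270400*(-1/180946) + (-423/(-486))*(1/113014) = -135200/90473 - 1/486*(-423)*(1/113014) = -135200/90473 + (47/54)*(1/113014) = -135200/90473 + 47/6102756 = -825088358969/552134643588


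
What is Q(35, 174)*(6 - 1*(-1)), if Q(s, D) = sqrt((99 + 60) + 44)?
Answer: 7*sqrt(203) ≈ 99.735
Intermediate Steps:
Q(s, D) = sqrt(203) (Q(s, D) = sqrt(159 + 44) = sqrt(203))
Q(35, 174)*(6 - 1*(-1)) = sqrt(203)*(6 - 1*(-1)) = sqrt(203)*(6 + 1) = sqrt(203)*7 = 7*sqrt(203)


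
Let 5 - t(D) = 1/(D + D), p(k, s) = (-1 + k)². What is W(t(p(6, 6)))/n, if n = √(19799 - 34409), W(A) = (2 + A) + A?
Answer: -299*I*√14610/365250 ≈ -0.098948*I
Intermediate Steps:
t(D) = 5 - 1/(2*D) (t(D) = 5 - 1/(D + D) = 5 - 1/(2*D))
W(A) = 2 + 2*A
n = I*√14610 (n = √(-14610) = I*√14610 ≈ 120.87*I)
W(t(p(6, 6)))/n = (2 + 2*(5 - 1/(2*(-1 + 6)²)))/((I*√14610)) = (2 + 2*(5 - 1/(2*(5²))))*(-I*√14610/14610) = (2 + 2*(5 - ½/25))*(-I*√14610/14610) = (2 + 2*(5 - ½*1/25))*(-I*√14610/14610) = (2 + 2*(5 - 1/50))*(-I*√14610/14610) = (2 + 2*(249/50))*(-I*√14610/14610) = (2 + 249/25)*(-I*√14610/14610) = 299*(-I*√14610/14610)/25 = -299*I*√14610/365250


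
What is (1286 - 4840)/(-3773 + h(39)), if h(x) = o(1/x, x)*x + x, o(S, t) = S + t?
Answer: 1777/1106 ≈ 1.6067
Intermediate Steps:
h(x) = x + x*(x + 1/x) (h(x) = (1/x + x)*x + x = (x + 1/x)*x + x = x*(x + 1/x) + x = x + x*(x + 1/x))
(1286 - 4840)/(-3773 + h(39)) = (1286 - 4840)/(-3773 + (1 + 39 + 39²)) = -3554/(-3773 + (1 + 39 + 1521)) = -3554/(-3773 + 1561) = -3554/(-2212) = -3554*(-1/2212) = 1777/1106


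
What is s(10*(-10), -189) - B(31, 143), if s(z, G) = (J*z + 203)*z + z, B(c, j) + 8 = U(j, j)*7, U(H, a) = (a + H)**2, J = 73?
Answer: 137036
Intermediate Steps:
U(H, a) = (H + a)**2
B(c, j) = -8 + 28*j**2 (B(c, j) = -8 + (j + j)**2*7 = -8 + (2*j)**2*7 = -8 + (4*j**2)*7 = -8 + 28*j**2)
s(z, G) = z + z*(203 + 73*z) (s(z, G) = (73*z + 203)*z + z = (203 + 73*z)*z + z = z*(203 + 73*z) + z = z + z*(203 + 73*z))
s(10*(-10), -189) - B(31, 143) = (10*(-10))*(204 + 73*(10*(-10))) - (-8 + 28*143**2) = -100*(204 + 73*(-100)) - (-8 + 28*20449) = -100*(204 - 7300) - (-8 + 572572) = -100*(-7096) - 1*572564 = 709600 - 572564 = 137036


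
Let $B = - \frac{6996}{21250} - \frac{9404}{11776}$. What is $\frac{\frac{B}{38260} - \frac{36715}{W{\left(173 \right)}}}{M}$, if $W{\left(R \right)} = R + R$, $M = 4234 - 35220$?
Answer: $\frac{21969762779005251}{6415393942678400000} \approx 0.0034245$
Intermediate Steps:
$M = -30986$ ($M = 4234 - 35220 = -30986$)
$W{\left(R \right)} = 2 R$
$B = - \frac{35277487}{31280000}$ ($B = \left(-6996\right) \frac{1}{21250} - \frac{2351}{2944} = - \frac{3498}{10625} - \frac{2351}{2944} = - \frac{35277487}{31280000} \approx -1.1278$)
$\frac{\frac{B}{38260} - \frac{36715}{W{\left(173 \right)}}}{M} = \frac{- \frac{35277487}{31280000 \cdot 38260} - \frac{36715}{2 \cdot 173}}{-30986} = \left(\left(- \frac{35277487}{31280000}\right) \frac{1}{38260} - \frac{36715}{346}\right) \left(- \frac{1}{30986}\right) = \left(- \frac{35277487}{1196772800000} - \frac{36715}{346}\right) \left(- \frac{1}{30986}\right) = \left(- \frac{21969762779005251}{207041694400000}\right) \left(- \frac{1}{30986}\right) = \frac{21969762779005251}{6415393942678400000}$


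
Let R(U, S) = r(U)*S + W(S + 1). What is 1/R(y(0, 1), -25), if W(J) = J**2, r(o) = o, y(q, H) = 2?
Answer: 1/526 ≈ 0.0019011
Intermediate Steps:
R(U, S) = (1 + S)**2 + S*U (R(U, S) = U*S + (S + 1)**2 = S*U + (1 + S)**2 = (1 + S)**2 + S*U)
1/R(y(0, 1), -25) = 1/((1 - 25)**2 - 25*2) = 1/((-24)**2 - 50) = 1/(576 - 50) = 1/526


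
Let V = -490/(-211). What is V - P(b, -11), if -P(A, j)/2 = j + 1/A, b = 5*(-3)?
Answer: -62702/3165 ≈ -19.811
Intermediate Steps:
V = 490/211 (V = -490*(-1/211) = 490/211 ≈ 2.3223)
b = -15
P(A, j) = -2*j - 2/A (P(A, j) = -2*(j + 1/A) = -2*j - 2/A)
V - P(b, -11) = 490/211 - (-2*(-11) - 2/(-15)) = 490/211 - (22 - 2*(-1/15)) = 490/211 - (22 + 2/15) = 490/211 - 1*332/15 = 490/211 - 332/15 = -62702/3165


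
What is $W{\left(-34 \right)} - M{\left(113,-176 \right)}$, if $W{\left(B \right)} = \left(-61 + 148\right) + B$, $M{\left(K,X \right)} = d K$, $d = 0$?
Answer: $53$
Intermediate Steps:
$M{\left(K,X \right)} = 0$ ($M{\left(K,X \right)} = 0 K = 0$)
$W{\left(B \right)} = 87 + B$
$W{\left(-34 \right)} - M{\left(113,-176 \right)} = \left(87 - 34\right) - 0 = 53 + 0 = 53$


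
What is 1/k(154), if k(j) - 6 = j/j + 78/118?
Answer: 59/452 ≈ 0.13053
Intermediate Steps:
k(j) = 452/59 (k(j) = 6 + (j/j + 78/118) = 6 + (1 + 78*(1/118)) = 6 + (1 + 39/59) = 6 + 98/59 = 452/59)
1/k(154) = 1/(452/59) = 59/452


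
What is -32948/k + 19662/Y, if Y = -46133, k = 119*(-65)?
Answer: 1367904514/356838755 ≈ 3.8334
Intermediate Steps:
k = -7735
-32948/k + 19662/Y = -32948/(-7735) + 19662/(-46133) = -32948*(-1/7735) + 19662*(-1/46133) = 32948/7735 - 19662/46133 = 1367904514/356838755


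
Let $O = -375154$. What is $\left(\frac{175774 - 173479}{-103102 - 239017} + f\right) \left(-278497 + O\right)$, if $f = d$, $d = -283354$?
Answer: $\frac{63365443945826071}{342119} \approx 1.8521 \cdot 10^{11}$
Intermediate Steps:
$f = -283354$
$\left(\frac{175774 - 173479}{-103102 - 239017} + f\right) \left(-278497 + O\right) = \left(\frac{175774 - 173479}{-103102 - 239017} - 283354\right) \left(-278497 - 375154\right) = \left(\frac{2295}{-342119} - 283354\right) \left(-653651\right) = \left(2295 \left(- \frac{1}{342119}\right) - 283354\right) \left(-653651\right) = \left(- \frac{2295}{342119} - 283354\right) \left(-653651\right) = \left(- \frac{96940789421}{342119}\right) \left(-653651\right) = \frac{63365443945826071}{342119}$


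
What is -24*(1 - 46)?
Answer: 1080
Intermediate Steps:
-24*(1 - 46) = -24*(-45) = 1080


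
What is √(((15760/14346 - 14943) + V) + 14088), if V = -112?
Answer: I*√5521943567/2391 ≈ 31.079*I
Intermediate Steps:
√(((15760/14346 - 14943) + V) + 14088) = √(((15760/14346 - 14943) - 112) + 14088) = √(((15760*(1/14346) - 14943) - 112) + 14088) = √(((7880/7173 - 14943) - 112) + 14088) = √((-107178259/7173 - 112) + 14088) = √(-107981635/7173 + 14088) = √(-6928411/7173) = I*√5521943567/2391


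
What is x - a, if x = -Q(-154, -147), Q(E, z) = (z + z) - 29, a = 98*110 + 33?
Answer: -10490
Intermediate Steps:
a = 10813 (a = 10780 + 33 = 10813)
Q(E, z) = -29 + 2*z (Q(E, z) = 2*z - 29 = -29 + 2*z)
x = 323 (x = -(-29 + 2*(-147)) = -(-29 - 294) = -1*(-323) = 323)
x - a = 323 - 1*10813 = 323 - 10813 = -10490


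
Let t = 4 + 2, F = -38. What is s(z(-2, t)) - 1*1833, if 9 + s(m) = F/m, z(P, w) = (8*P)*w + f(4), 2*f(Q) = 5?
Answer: -344378/187 ≈ -1841.6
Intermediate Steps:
t = 6
f(Q) = 5/2 (f(Q) = (½)*5 = 5/2)
z(P, w) = 5/2 + 8*P*w (z(P, w) = (8*P)*w + 5/2 = 8*P*w + 5/2 = 5/2 + 8*P*w)
s(m) = -9 - 38/m
s(z(-2, t)) - 1*1833 = (-9 - 38/(5/2 + 8*(-2)*6)) - 1*1833 = (-9 - 38/(5/2 - 96)) - 1833 = (-9 - 38/(-187/2)) - 1833 = (-9 - 38*(-2/187)) - 1833 = (-9 + 76/187) - 1833 = -1607/187 - 1833 = -344378/187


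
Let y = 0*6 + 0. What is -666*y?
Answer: 0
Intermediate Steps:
y = 0 (y = 0 + 0 = 0)
-666*y = -666*0 = 0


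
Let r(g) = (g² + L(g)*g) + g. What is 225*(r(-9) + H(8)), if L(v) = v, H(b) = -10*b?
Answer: 16425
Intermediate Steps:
r(g) = g + 2*g² (r(g) = (g² + g*g) + g = (g² + g²) + g = 2*g² + g = g + 2*g²)
225*(r(-9) + H(8)) = 225*(-9*(1 + 2*(-9)) - 10*8) = 225*(-9*(1 - 18) - 80) = 225*(-9*(-17) - 80) = 225*(153 - 80) = 225*73 = 16425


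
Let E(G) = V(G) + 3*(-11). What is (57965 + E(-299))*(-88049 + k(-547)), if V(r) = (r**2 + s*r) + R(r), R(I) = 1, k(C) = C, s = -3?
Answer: -13132673676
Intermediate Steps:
V(r) = 1 + r**2 - 3*r (V(r) = (r**2 - 3*r) + 1 = 1 + r**2 - 3*r)
E(G) = -32 + G**2 - 3*G (E(G) = (1 + G**2 - 3*G) + 3*(-11) = (1 + G**2 - 3*G) - 33 = -32 + G**2 - 3*G)
(57965 + E(-299))*(-88049 + k(-547)) = (57965 + (-32 + (-299)**2 - 3*(-299)))*(-88049 - 547) = (57965 + (-32 + 89401 + 897))*(-88596) = (57965 + 90266)*(-88596) = 148231*(-88596) = -13132673676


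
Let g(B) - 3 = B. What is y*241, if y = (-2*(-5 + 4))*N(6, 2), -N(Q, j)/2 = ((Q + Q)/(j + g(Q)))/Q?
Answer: -1928/11 ≈ -175.27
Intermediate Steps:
g(B) = 3 + B
N(Q, j) = -4/(3 + Q + j) (N(Q, j) = -2*(Q + Q)/(j + (3 + Q))/Q = -2*(2*Q)/(3 + Q + j)/Q = -2*2*Q/(3 + Q + j)/Q = -4/(3 + Q + j))
y = -8/11 (y = (-2*(-5 + 4))*(-4/(3 + 6 + 2)) = (-2*(-1))*(-4/11) = 2*(-4*1/11) = 2*(-4/11) = -8/11 ≈ -0.72727)
y*241 = -8/11*241 = -1928/11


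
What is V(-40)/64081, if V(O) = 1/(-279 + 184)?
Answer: -1/6087695 ≈ -1.6427e-7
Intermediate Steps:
V(O) = -1/95 (V(O) = 1/(-95) = -1/95)
V(-40)/64081 = -1/95/64081 = -1/95*1/64081 = -1/6087695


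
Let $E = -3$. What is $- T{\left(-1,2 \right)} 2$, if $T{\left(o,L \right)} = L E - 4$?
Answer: $20$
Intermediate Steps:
$T{\left(o,L \right)} = -4 - 3 L$ ($T{\left(o,L \right)} = L \left(-3\right) - 4 = - 3 L - 4 = -4 - 3 L$)
$- T{\left(-1,2 \right)} 2 = - (-4 - 6) 2 = \left(-1\right) \left(-10\right) 2 = 10 \cdot 2 = 20$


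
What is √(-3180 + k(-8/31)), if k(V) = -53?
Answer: I*√3233 ≈ 56.859*I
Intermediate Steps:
√(-3180 + k(-8/31)) = √(-3180 - 53) = √(-3233) = I*√3233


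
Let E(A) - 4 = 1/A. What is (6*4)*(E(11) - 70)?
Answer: -17400/11 ≈ -1581.8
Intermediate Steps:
E(A) = 4 + 1/A
(6*4)*(E(11) - 70) = (6*4)*((4 + 1/11) - 70) = 24*((4 + 1/11) - 70) = 24*(45/11 - 70) = 24*(-725/11) = -17400/11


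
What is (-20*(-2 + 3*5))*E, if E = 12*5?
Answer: -15600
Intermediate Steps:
E = 60
(-20*(-2 + 3*5))*E = -20*(-2 + 3*5)*60 = -20*(-2 + 15)*60 = -20*13*60 = -260*60 = -15600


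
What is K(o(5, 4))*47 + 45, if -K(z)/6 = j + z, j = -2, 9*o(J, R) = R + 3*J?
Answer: 41/3 ≈ 13.667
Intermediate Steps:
o(J, R) = J/3 + R/9 (o(J, R) = (R + 3*J)/9 = J/3 + R/9)
K(z) = 12 - 6*z (K(z) = -6*(-2 + z) = 12 - 6*z)
K(o(5, 4))*47 + 45 = (12 - 6*((⅓)*5 + (⅑)*4))*47 + 45 = (12 - 6*(5/3 + 4/9))*47 + 45 = (12 - 6*19/9)*47 + 45 = (12 - 38/3)*47 + 45 = -⅔*47 + 45 = -94/3 + 45 = 41/3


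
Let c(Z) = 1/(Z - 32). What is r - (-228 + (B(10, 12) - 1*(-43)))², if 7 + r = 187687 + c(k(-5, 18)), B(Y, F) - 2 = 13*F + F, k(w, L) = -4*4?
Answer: 8997839/48 ≈ 1.8746e+5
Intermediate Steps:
k(w, L) = -16
B(Y, F) = 2 + 14*F (B(Y, F) = 2 + (13*F + F) = 2 + 14*F)
c(Z) = 1/(-32 + Z)
r = 9008639/48 (r = -7 + (187687 + 1/(-32 - 16)) = -7 + (187687 + 1/(-48)) = -7 + (187687 - 1/48) = -7 + 9008975/48 = 9008639/48 ≈ 1.8768e+5)
r - (-228 + (B(10, 12) - 1*(-43)))² = 9008639/48 - (-228 + ((2 + 14*12) - 1*(-43)))² = 9008639/48 - (-228 + ((2 + 168) + 43))² = 9008639/48 - (-228 + (170 + 43))² = 9008639/48 - (-228 + 213)² = 9008639/48 - 1*(-15)² = 9008639/48 - 1*225 = 9008639/48 - 225 = 8997839/48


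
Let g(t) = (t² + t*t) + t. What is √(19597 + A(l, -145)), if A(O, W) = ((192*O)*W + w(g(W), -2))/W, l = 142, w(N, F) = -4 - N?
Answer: √991329330/145 ≈ 217.14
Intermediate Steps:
g(t) = t + 2*t² (g(t) = (t² + t²) + t = 2*t² + t = t + 2*t²)
A(O, W) = (-4 - W*(1 + 2*W) + 192*O*W)/W (A(O, W) = ((192*O)*W + (-4 - W*(1 + 2*W)))/W = (192*O*W + (-4 - W*(1 + 2*W)))/W = (-4 - W*(1 + 2*W) + 192*O*W)/W)
√(19597 + A(l, -145)) = √(19597 + (-1 - 4/(-145) - 2*(-145) + 192*142)) = √(19597 + (-1 - 4*(-1/145) + 290 + 27264)) = √(19597 + (-1 + 4/145 + 290 + 27264)) = √(19597 + 3995189/145) = √(6836754/145) = √991329330/145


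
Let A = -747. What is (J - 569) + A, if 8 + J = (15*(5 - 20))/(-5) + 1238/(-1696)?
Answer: -1085211/848 ≈ -1279.7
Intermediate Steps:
J = 30757/848 (J = -8 + ((15*(5 - 20))/(-5) + 1238/(-1696)) = -8 + ((15*(-15))*(-⅕) + 1238*(-1/1696)) = -8 + (-225*(-⅕) - 619/848) = -8 + (45 - 619/848) = -8 + 37541/848 = 30757/848 ≈ 36.270)
(J - 569) + A = (30757/848 - 569) - 747 = -451755/848 - 747 = -1085211/848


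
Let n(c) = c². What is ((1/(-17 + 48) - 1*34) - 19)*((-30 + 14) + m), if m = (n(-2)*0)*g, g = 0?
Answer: 26272/31 ≈ 847.48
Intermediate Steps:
m = 0 (m = ((-2)²*0)*0 = (4*0)*0 = 0*0 = 0)
((1/(-17 + 48) - 1*34) - 19)*((-30 + 14) + m) = ((1/(-17 + 48) - 1*34) - 19)*((-30 + 14) + 0) = ((1/31 - 34) - 19)*(-16 + 0) = ((1/31 - 34) - 19)*(-16) = (-1053/31 - 19)*(-16) = -1642/31*(-16) = 26272/31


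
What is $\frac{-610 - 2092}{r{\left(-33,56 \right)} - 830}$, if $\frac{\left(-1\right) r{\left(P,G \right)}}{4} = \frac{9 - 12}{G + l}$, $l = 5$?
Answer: $\frac{82411}{25309} \approx 3.2562$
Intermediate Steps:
$r{\left(P,G \right)} = \frac{12}{5 + G}$ ($r{\left(P,G \right)} = - 4 \frac{9 - 12}{G + 5} = - 4 \left(- \frac{3}{5 + G}\right) = \frac{12}{5 + G}$)
$\frac{-610 - 2092}{r{\left(-33,56 \right)} - 830} = \frac{-610 - 2092}{\frac{12}{5 + 56} - 830} = - \frac{2702}{\frac{12}{61} - 830} = - \frac{2702}{- \frac{50618}{61}} = \left(-2702\right) \left(- \frac{61}{50618}\right) = \frac{82411}{25309}$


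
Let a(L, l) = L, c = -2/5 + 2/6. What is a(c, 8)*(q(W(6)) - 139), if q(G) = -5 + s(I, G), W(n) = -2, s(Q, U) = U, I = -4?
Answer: 146/15 ≈ 9.7333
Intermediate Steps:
q(G) = -5 + G
c = -1/15 (c = -2*⅕ + 2*(⅙) = -⅖ + ⅓ = -1/15 ≈ -0.066667)
a(c, 8)*(q(W(6)) - 139) = -((-5 - 2) - 139)/15 = -(-7 - 139)/15 = -1/15*(-146) = 146/15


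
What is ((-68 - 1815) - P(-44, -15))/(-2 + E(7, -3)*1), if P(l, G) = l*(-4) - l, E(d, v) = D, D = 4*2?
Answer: -701/2 ≈ -350.50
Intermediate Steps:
D = 8
E(d, v) = 8
P(l, G) = -5*l (P(l, G) = -4*l - l = -5*l)
((-68 - 1815) - P(-44, -15))/(-2 + E(7, -3)*1) = ((-68 - 1815) - (-5)*(-44))/(-2 + 8*1) = (-1883 - 1*220)/(-2 + 8) = (-1883 - 220)/6 = -2103*1/6 = -701/2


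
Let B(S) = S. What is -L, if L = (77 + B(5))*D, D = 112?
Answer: -9184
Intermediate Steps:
L = 9184 (L = (77 + 5)*112 = 82*112 = 9184)
-L = -1*9184 = -9184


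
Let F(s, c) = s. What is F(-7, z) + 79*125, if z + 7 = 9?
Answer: 9868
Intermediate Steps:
z = 2 (z = -7 + 9 = 2)
F(-7, z) + 79*125 = -7 + 79*125 = -7 + 9875 = 9868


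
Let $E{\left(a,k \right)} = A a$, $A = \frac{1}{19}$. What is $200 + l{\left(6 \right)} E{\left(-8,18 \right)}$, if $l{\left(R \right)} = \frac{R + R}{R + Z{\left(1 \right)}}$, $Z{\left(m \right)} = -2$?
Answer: $\frac{3776}{19} \approx 198.74$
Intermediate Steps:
$A = \frac{1}{19} \approx 0.052632$
$E{\left(a,k \right)} = \frac{a}{19}$
$l{\left(R \right)} = \frac{2 R}{-2 + R}$ ($l{\left(R \right)} = \frac{R + R}{R - 2} = \frac{2 R}{-2 + R}$)
$200 + l{\left(6 \right)} E{\left(-8,18 \right)} = 200 + 2 \cdot 6 \frac{1}{-2 + 6} \cdot \frac{1}{19} \left(-8\right) = 200 + 2 \cdot 6 \cdot \frac{1}{4} \left(- \frac{8}{19}\right) = 200 + 3 \left(- \frac{8}{19}\right) = 200 - \frac{24}{19} = \frac{3776}{19}$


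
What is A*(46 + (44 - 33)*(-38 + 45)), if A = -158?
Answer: -19434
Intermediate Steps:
A*(46 + (44 - 33)*(-38 + 45)) = -158*(46 + (44 - 33)*(-38 + 45)) = -158*(46 + 11*7) = -158*(46 + 77) = -158*123 = -19434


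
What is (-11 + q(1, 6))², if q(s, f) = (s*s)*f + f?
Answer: 1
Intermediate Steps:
q(s, f) = f + f*s² (q(s, f) = s²*f + f = f*s² + f = f + f*s²)
(-11 + q(1, 6))² = (-11 + 6*(1 + 1²))² = (-11 + 6*(1 + 1))² = (-11 + 6*2)² = (-11 + 12)² = 1² = 1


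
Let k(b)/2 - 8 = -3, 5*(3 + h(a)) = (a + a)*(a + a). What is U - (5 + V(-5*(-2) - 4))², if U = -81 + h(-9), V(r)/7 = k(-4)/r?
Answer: -13364/45 ≈ -296.98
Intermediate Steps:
h(a) = -3 + 4*a²/5 (h(a) = -3 + ((a + a)*(a + a))/5 = -3 + ((2*a)*(2*a))/5 = -3 + (4*a²)/5 = -3 + 4*a²/5)
k(b) = 10 (k(b) = 16 + 2*(-3) = 16 - 6 = 10)
V(r) = 70/r (V(r) = 7*(10/r) = 70/r)
U = -96/5 (U = -81 + (-3 + (⅘)*(-9)²) = -81 + (-3 + (⅘)*81) = -81 + (-3 + 324/5) = -81 + 309/5 = -96/5 ≈ -19.200)
U - (5 + V(-5*(-2) - 4))² = -96/5 - (5 + 70/(-5*(-2) - 4))² = -96/5 - (5 + 70/(10 - 4))² = -96/5 - (5 + 70/6)² = -96/5 - (5 + 70*(⅙))² = -96/5 - (5 + 35/3)² = -96/5 - (50/3)² = -96/5 - 1*2500/9 = -96/5 - 2500/9 = -13364/45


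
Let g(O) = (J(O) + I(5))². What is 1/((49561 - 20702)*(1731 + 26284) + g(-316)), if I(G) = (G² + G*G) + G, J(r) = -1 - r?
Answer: 1/808621785 ≈ 1.2367e-9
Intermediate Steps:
I(G) = G + 2*G² (I(G) = (G² + G²) + G = 2*G² + G = G + 2*G²)
g(O) = (54 - O)² (g(O) = ((-1 - O) + 5*(1 + 2*5))² = ((-1 - O) + 5*(1 + 10))² = ((-1 - O) + 5*11)² = ((-1 - O) + 55)² = (54 - O)²)
1/((49561 - 20702)*(1731 + 26284) + g(-316)) = 1/((49561 - 20702)*(1731 + 26284) + (-54 - 316)²) = 1/(28859*28015 + (-370)²) = 1/(808484885 + 136900) = 1/808621785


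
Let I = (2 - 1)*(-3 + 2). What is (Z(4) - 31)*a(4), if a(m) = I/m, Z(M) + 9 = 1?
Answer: 39/4 ≈ 9.7500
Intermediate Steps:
Z(M) = -8 (Z(M) = -9 + 1 = -8)
I = -1 (I = 1*(-1) = -1)
a(m) = -1/m
(Z(4) - 31)*a(4) = (-8 - 31)*(-1/4) = -(-39)/4 = -39*(-1/4) = 39/4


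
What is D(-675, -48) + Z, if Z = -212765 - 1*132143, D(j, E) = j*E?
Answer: -312508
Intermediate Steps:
D(j, E) = E*j
Z = -344908 (Z = -212765 - 132143 = -344908)
D(-675, -48) + Z = -48*(-675) - 344908 = 32400 - 344908 = -312508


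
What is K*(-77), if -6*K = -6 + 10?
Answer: 154/3 ≈ 51.333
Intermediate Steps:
K = -2/3 (K = -(-6 + 10)/6 = -1/6*4 = -2/3 ≈ -0.66667)
K*(-77) = -2/3*(-77) = 154/3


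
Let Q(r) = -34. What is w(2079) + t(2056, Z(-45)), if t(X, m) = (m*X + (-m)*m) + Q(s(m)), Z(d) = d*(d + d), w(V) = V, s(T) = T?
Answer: -8073655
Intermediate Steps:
Z(d) = 2*d**2 (Z(d) = d*(2*d) = 2*d**2)
t(X, m) = -34 - m**2 + X*m (t(X, m) = (m*X + (-m)*m) - 34 = (X*m - m**2) - 34 = (-m**2 + X*m) - 34 = -34 - m**2 + X*m)
w(2079) + t(2056, Z(-45)) = 2079 + (-34 - (2*(-45)**2)**2 + 2056*(2*(-45)**2)) = 2079 + (-34 - (2*2025)**2 + 2056*(2*2025)) = 2079 + (-34 - 1*4050**2 + 2056*4050) = 2079 + (-34 - 1*16402500 + 8326800) = 2079 + (-34 - 16402500 + 8326800) = 2079 - 8075734 = -8073655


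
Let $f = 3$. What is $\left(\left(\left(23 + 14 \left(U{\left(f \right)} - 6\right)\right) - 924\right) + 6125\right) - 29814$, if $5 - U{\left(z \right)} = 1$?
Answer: $-24618$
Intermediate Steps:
$U{\left(z \right)} = 4$ ($U{\left(z \right)} = 5 - 1 = 4$)
$\left(\left(\left(23 + 14 \left(U{\left(f \right)} - 6\right)\right) - 924\right) + 6125\right) - 29814 = \left(\left(\left(23 + 14 \left(4 - 6\right)\right) - 924\right) + 6125\right) - 29814 = \left(\left(\left(23 + 14 \left(-2\right)\right) - 924\right) + 6125\right) - 29814 = \left(\left(\left(23 - 28\right) - 924\right) + 6125\right) - 29814 = \left(\left(-5 - 924\right) + 6125\right) - 29814 = \left(-929 + 6125\right) - 29814 = 5196 - 29814 = -24618$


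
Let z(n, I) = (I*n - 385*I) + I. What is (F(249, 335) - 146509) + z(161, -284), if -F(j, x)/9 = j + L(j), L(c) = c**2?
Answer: -643427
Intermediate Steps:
F(j, x) = -9*j - 9*j**2 (F(j, x) = -9*(j + j**2) = -9*j - 9*j**2)
z(n, I) = -384*I + I*n (z(n, I) = (-385*I + I*n) + I = -384*I + I*n)
(F(249, 335) - 146509) + z(161, -284) = (9*249*(-1 - 1*249) - 146509) - 284*(-384 + 161) = (9*249*(-1 - 249) - 146509) - 284*(-223) = (9*249*(-250) - 146509) + 63332 = (-560250 - 146509) + 63332 = -706759 + 63332 = -643427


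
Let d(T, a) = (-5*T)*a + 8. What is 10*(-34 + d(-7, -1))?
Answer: -610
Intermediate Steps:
d(T, a) = 8 - 5*T*a (d(T, a) = -5*T*a + 8 = 8 - 5*T*a)
10*(-34 + d(-7, -1)) = 10*(-34 + (8 - 5*(-7)*(-1))) = 10*(-34 + (8 - 35)) = 10*(-34 - 27) = 10*(-61) = -610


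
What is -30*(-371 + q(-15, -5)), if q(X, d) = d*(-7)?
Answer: 10080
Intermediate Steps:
q(X, d) = -7*d
-30*(-371 + q(-15, -5)) = -30*(-371 - 7*(-5)) = -30*(-371 + 35) = -30*(-336) = 10080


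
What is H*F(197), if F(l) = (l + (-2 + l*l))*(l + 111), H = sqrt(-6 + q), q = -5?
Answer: 12013232*I*sqrt(11) ≈ 3.9843e+7*I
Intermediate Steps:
H = I*sqrt(11) (H = sqrt(-6 - 5) = sqrt(-11) = I*sqrt(11) ≈ 3.3166*I)
F(l) = (111 + l)*(-2 + l + l**2) (F(l) = (l + (-2 + l**2))*(111 + l) = (-2 + l + l**2)*(111 + l) = (111 + l)*(-2 + l + l**2))
H*F(197) = (I*sqrt(11))*(-222 + 197**3 + 109*197 + 112*197**2) = (I*sqrt(11))*(-222 + 7645373 + 21473 + 112*38809) = (I*sqrt(11))*(-222 + 7645373 + 21473 + 4346608) = (I*sqrt(11))*12013232 = 12013232*I*sqrt(11)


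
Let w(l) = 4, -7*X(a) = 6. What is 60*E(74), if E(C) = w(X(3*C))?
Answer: 240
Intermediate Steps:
X(a) = -6/7 (X(a) = -⅐*6 = -6/7)
E(C) = 4
60*E(74) = 60*4 = 240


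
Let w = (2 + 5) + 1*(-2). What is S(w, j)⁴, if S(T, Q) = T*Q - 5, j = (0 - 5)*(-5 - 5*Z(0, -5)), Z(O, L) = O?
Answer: 207360000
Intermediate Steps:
w = 5 (w = 7 - 2 = 5)
j = 25 (j = (0 - 5)*(-5 - 5*0) = -5*(-5 + 0) = -5*(-5) = 25)
S(T, Q) = -5 + Q*T (S(T, Q) = Q*T - 5 = -5 + Q*T)
S(w, j)⁴ = (-5 + 25*5)⁴ = (-5 + 125)⁴ = 120⁴ = 207360000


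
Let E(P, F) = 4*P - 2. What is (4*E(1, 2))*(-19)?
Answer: -152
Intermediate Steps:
E(P, F) = -2 + 4*P
(4*E(1, 2))*(-19) = (4*(-2 + 4*1))*(-19) = (4*(-2 + 4))*(-19) = (4*2)*(-19) = 8*(-19) = -152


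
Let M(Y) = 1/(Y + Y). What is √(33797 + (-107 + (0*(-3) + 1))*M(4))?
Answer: 3*√15015/2 ≈ 183.80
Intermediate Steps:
M(Y) = 1/(2*Y)
√(33797 + (-107 + (0*(-3) + 1))*M(4)) = √(33797 + (-107 + (0*(-3) + 1))*((½)/4)) = √(33797 + (-107 + (0 + 1))*((½)*(¼))) = √(33797 + (-107 + 1)*(⅛)) = √(33797 - 106*⅛) = √(33797 - 53/4) = √(135135/4) = 3*√15015/2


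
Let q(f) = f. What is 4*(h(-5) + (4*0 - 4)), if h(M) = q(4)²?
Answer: 48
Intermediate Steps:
h(M) = 16 (h(M) = 4² = 16)
4*(h(-5) + (4*0 - 4)) = 4*(16 + (4*0 - 4)) = 4*(16 + (0 - 4)) = 4*(16 - 4) = 4*12 = 48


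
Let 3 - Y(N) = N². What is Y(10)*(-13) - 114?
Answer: 1147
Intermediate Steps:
Y(N) = 3 - N²
Y(10)*(-13) - 114 = (3 - 1*10²)*(-13) - 114 = (3 - 1*100)*(-13) - 114 = (3 - 100)*(-13) - 114 = -97*(-13) - 114 = 1261 - 114 = 1147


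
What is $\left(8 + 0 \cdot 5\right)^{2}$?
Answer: $64$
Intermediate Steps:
$\left(8 + 0 \cdot 5\right)^{2} = \left(8 + 0\right)^{2} = 8^{2} = 64$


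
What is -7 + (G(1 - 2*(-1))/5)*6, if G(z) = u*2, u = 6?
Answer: 37/5 ≈ 7.4000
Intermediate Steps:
G(z) = 12 (G(z) = 6*2 = 12)
-7 + (G(1 - 2*(-1))/5)*6 = -7 + (12/5)*6 = -7 + 72/5 = 37/5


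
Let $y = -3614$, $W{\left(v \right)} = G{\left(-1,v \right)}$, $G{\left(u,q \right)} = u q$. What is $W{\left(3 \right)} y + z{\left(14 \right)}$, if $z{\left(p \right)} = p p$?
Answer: $11038$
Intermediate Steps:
$z{\left(p \right)} = p^{2}$
$G{\left(u,q \right)} = q u$
$W{\left(v \right)} = - v$ ($W{\left(v \right)} = v \left(-1\right) = - v$)
$W{\left(3 \right)} y + z{\left(14 \right)} = \left(-1\right) 3 \left(-3614\right) + 14^{2} = \left(-3\right) \left(-3614\right) + 196 = 10842 + 196 = 11038$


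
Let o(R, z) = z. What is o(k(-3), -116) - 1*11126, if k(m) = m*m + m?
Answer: -11242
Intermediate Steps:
k(m) = m + m² (k(m) = m² + m = m + m²)
o(k(-3), -116) - 1*11126 = -116 - 1*11126 = -116 - 11126 = -11242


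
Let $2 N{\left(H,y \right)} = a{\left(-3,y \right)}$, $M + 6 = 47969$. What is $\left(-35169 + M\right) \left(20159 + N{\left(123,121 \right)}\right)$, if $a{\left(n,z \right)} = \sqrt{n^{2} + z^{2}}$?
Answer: $257914246 + 31985 \sqrt{586} \approx 2.5869 \cdot 10^{8}$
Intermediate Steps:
$M = 47963$ ($M = -6 + 47969 = 47963$)
$N{\left(H,y \right)} = \frac{\sqrt{9 + y^{2}}}{2}$ ($N{\left(H,y \right)} = \frac{\sqrt{\left(-3\right)^{2} + y^{2}}}{2} = \frac{\sqrt{9 + y^{2}}}{2}$)
$\left(-35169 + M\right) \left(20159 + N{\left(123,121 \right)}\right) = \left(-35169 + 47963\right) \left(20159 + \frac{\sqrt{9 + 121^{2}}}{2}\right) = 12794 \left(20159 + \frac{\sqrt{9 + 14641}}{2}\right) = 12794 \left(20159 + \frac{\sqrt{14650}}{2}\right) = 12794 \left(20159 + \frac{5 \sqrt{586}}{2}\right) = 257914246 + 31985 \sqrt{586}$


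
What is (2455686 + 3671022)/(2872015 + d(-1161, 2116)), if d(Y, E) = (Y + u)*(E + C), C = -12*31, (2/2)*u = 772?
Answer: 6126708/2193599 ≈ 2.7930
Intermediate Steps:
u = 772
C = -372
d(Y, E) = (-372 + E)*(772 + Y) (d(Y, E) = (Y + 772)*(E - 372) = (772 + Y)*(-372 + E) = (-372 + E)*(772 + Y))
(2455686 + 3671022)/(2872015 + d(-1161, 2116)) = (2455686 + 3671022)/(2872015 + (-287184 - 372*(-1161) + 772*2116 + 2116*(-1161))) = 6126708/(2872015 + (-287184 + 431892 + 1633552 - 2456676)) = 6126708/(2872015 - 678416) = 6126708/2193599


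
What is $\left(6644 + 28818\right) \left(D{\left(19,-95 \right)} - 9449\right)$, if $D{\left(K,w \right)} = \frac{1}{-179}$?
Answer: $- \frac{59979433864}{179} \approx -3.3508 \cdot 10^{8}$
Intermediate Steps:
$D{\left(K,w \right)} = - \frac{1}{179}$
$\left(6644 + 28818\right) \left(D{\left(19,-95 \right)} - 9449\right) = \left(6644 + 28818\right) \left(- \frac{1}{179} - 9449\right) = 35462 \left(- \frac{1691372}{179}\right) = - \frac{59979433864}{179}$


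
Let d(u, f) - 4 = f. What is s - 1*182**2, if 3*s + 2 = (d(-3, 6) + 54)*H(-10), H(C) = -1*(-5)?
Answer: -33018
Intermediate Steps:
H(C) = 5
d(u, f) = 4 + f
s = 106 (s = -2/3 + (((4 + 6) + 54)*5)/3 = -2/3 + ((10 + 54)*5)/3 = -2/3 + (64*5)/3 = -2/3 + (1/3)*320 = -2/3 + 320/3 = 106)
s - 1*182**2 = 106 - 1*182**2 = 106 - 1*33124 = 106 - 33124 = -33018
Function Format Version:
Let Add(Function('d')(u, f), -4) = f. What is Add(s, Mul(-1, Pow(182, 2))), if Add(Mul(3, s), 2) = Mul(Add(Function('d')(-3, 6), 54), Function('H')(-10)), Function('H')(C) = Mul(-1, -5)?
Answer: -33018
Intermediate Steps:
Function('H')(C) = 5
Function('d')(u, f) = Add(4, f)
s = 106 (s = Add(Rational(-2, 3), Mul(Rational(1, 3), Mul(Add(Add(4, 6), 54), 5))) = Add(Rational(-2, 3), Mul(Rational(1, 3), Mul(Add(10, 54), 5))) = Add(Rational(-2, 3), Mul(Rational(1, 3), Mul(64, 5))) = Add(Rational(-2, 3), Mul(Rational(1, 3), 320)) = Add(Rational(-2, 3), Rational(320, 3)) = 106)
Add(s, Mul(-1, Pow(182, 2))) = Add(106, Mul(-1, Pow(182, 2))) = Add(106, Mul(-1, 33124)) = Add(106, -33124) = -33018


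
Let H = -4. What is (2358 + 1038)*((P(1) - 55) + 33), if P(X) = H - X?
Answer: -91692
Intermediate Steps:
P(X) = -4 - X
(2358 + 1038)*((P(1) - 55) + 33) = (2358 + 1038)*(((-4 - 1*1) - 55) + 33) = 3396*(((-4 - 1) - 55) + 33) = 3396*((-5 - 55) + 33) = 3396*(-60 + 33) = 3396*(-27) = -91692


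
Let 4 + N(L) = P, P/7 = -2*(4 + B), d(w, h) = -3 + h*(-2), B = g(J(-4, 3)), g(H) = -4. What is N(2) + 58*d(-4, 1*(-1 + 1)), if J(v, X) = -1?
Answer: -178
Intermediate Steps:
B = -4
d(w, h) = -3 - 2*h
P = 0 (P = 7*(-2*(4 - 4)) = 7*(-2*0) = 7*0 = 0)
N(L) = -4 (N(L) = -4 + 0 = -4)
N(2) + 58*d(-4, 1*(-1 + 1)) = -4 + 58*(-3 - 2*(-1 + 1)) = -4 + 58*(-3 - 2*0) = -4 + 58*(-3 + 0) = -4 + 58*(-3) = -4 - 174 = -178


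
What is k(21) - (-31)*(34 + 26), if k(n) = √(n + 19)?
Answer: 1860 + 2*√10 ≈ 1866.3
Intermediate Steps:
k(n) = √(19 + n)
k(21) - (-31)*(34 + 26) = √(19 + 21) - (-31)*(34 + 26) = √40 - (-31)*60 = 2*√10 - 1*(-1860) = 2*√10 + 1860 = 1860 + 2*√10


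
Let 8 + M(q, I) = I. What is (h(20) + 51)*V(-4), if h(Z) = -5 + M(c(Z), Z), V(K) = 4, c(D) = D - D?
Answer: 232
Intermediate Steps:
c(D) = 0
M(q, I) = -8 + I
h(Z) = -13 + Z (h(Z) = -5 + (-8 + Z) = -13 + Z)
(h(20) + 51)*V(-4) = ((-13 + 20) + 51)*4 = (7 + 51)*4 = 58*4 = 232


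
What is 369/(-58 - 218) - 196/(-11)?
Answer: 16679/1012 ≈ 16.481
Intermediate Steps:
369/(-58 - 218) - 196/(-11) = 369/(-276) - 196*(-1/11) = 369*(-1/276) + 196/11 = -123/92 + 196/11 = 16679/1012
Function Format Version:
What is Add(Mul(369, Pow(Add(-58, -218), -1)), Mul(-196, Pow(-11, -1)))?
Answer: Rational(16679, 1012) ≈ 16.481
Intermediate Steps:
Add(Mul(369, Pow(Add(-58, -218), -1)), Mul(-196, Pow(-11, -1))) = Add(Mul(369, Pow(-276, -1)), Mul(-196, Rational(-1, 11))) = Add(Mul(369, Rational(-1, 276)), Rational(196, 11)) = Add(Rational(-123, 92), Rational(196, 11)) = Rational(16679, 1012)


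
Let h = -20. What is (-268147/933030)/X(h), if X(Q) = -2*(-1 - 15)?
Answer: -268147/29856960 ≈ -0.0089810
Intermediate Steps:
X(Q) = 32 (X(Q) = -2*(-16) = 32)
(-268147/933030)/X(h) = -268147/933030/32 = -268147*1/933030*(1/32) = -268147/933030*1/32 = -268147/29856960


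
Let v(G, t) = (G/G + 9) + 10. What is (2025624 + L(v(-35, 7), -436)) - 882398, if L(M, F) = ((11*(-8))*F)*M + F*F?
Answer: 2100682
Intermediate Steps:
v(G, t) = 20 (v(G, t) = (1 + 9) + 10 = 10 + 10 = 20)
L(M, F) = F² - 88*F*M (L(M, F) = (-88*F)*M + F² = -88*F*M + F² = F² - 88*F*M)
(2025624 + L(v(-35, 7), -436)) - 882398 = (2025624 - 436*(-436 - 88*20)) - 882398 = (2025624 - 436*(-436 - 1760)) - 882398 = (2025624 - 436*(-2196)) - 882398 = (2025624 + 957456) - 882398 = 2983080 - 882398 = 2100682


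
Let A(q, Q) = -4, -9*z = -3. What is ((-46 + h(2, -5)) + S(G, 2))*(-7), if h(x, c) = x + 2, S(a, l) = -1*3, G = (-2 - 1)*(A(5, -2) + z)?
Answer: 315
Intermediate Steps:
z = 1/3 (z = -1/9*(-3) = 1/3 ≈ 0.33333)
G = 11 (G = (-2 - 1)*(-4 + 1/3) = -3*(-11/3) = 11)
S(a, l) = -3
h(x, c) = 2 + x
((-46 + h(2, -5)) + S(G, 2))*(-7) = ((-46 + (2 + 2)) - 3)*(-7) = ((-46 + 4) - 3)*(-7) = (-42 - 3)*(-7) = -45*(-7) = 315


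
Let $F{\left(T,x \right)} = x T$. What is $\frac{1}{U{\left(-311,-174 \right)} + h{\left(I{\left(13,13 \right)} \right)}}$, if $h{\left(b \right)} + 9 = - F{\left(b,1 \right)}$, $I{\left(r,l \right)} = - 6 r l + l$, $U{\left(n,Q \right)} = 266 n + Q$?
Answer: $- \frac{1}{81908} \approx -1.2209 \cdot 10^{-5}$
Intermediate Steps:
$U{\left(n,Q \right)} = Q + 266 n$
$I{\left(r,l \right)} = l - 6 l r$ ($I{\left(r,l \right)} = - 6 l r + l = l - 6 l r$)
$F{\left(T,x \right)} = T x$
$h{\left(b \right)} = -9 - b$ ($h{\left(b \right)} = -9 - b 1 = -9 - b$)
$\frac{1}{U{\left(-311,-174 \right)} + h{\left(I{\left(13,13 \right)} \right)}} = \frac{1}{\left(-174 + 266 \left(-311\right)\right) - \left(9 + 13 \left(1 - 78\right)\right)} = \frac{1}{\left(-174 - 82726\right) - \left(9 + 13 \left(1 - 78\right)\right)} = \frac{1}{-82900 - \left(9 + 13 \left(-77\right)\right)} = \frac{1}{-82900 - -992} = \frac{1}{-82900 + \left(-9 + 1001\right)} = \frac{1}{-82900 + 992} = \frac{1}{-81908} = - \frac{1}{81908}$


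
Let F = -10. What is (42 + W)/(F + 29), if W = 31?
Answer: 73/19 ≈ 3.8421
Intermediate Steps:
(42 + W)/(F + 29) = (42 + 31)/(-10 + 29) = 73/19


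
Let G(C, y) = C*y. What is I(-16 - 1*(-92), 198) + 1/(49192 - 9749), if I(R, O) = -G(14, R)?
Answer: -41967351/39443 ≈ -1064.0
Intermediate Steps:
I(R, O) = -14*R
I(-16 - 1*(-92), 198) + 1/(49192 - 9749) = -14*(-16 - 1*(-92)) + 1/(49192 - 9749) = -14*(-16 + 92) + 1/39443 = -14*76 + 1/39443 = -1064 + 1/39443 = -41967351/39443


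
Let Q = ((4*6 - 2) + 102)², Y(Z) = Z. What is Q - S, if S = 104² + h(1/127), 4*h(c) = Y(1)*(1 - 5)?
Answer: 4561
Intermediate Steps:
Q = 15376 (Q = ((24 - 2) + 102)² = (22 + 102)² = 124² = 15376)
h(c) = -1 (h(c) = (1*(1 - 5))/4 = (1*(-4))/4 = (¼)*(-4) = -1)
S = 10815 (S = 104² - 1 = 10816 - 1 = 10815)
Q - S = 15376 - 1*10815 = 15376 - 10815 = 4561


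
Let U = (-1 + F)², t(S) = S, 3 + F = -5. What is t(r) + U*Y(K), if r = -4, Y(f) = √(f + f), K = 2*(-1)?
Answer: -4 + 162*I ≈ -4.0 + 162.0*I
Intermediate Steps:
F = -8 (F = -3 - 5 = -8)
K = -2
Y(f) = √2*√f (Y(f) = √(2*f) = √2*√f)
U = 81 (U = (-1 - 8)² = (-9)² = 81)
t(r) + U*Y(K) = -4 + 81*(√2*√(-2)) = -4 + 81*(√2*(I*√2)) = -4 + 81*(2*I) = -4 + 162*I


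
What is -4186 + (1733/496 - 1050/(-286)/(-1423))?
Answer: -422142871147/100930544 ≈ -4182.5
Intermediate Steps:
-4186 + (1733/496 - 1050/(-286)/(-1423)) = -4186 + (1733*(1/496) - 1050*(-1/286)*(-1/1423)) = -4186 + (1733/496 + (525/143)*(-1/1423)) = -4186 + (1733/496 - 525/203489) = -4186 + 352386037/100930544 = -422142871147/100930544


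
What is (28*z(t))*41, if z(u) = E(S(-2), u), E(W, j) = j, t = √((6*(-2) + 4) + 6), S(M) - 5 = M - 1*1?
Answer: 1148*I*√2 ≈ 1623.5*I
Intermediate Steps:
S(M) = 4 + M (S(M) = 5 + (M - 1*1) = 5 + (M - 1) = 5 + (-1 + M) = 4 + M)
t = I*√2 (t = √((-12 + 4) + 6) = √(-8 + 6) = √(-2) = I*√2 ≈ 1.4142*I)
z(u) = u
(28*z(t))*41 = (28*(I*√2))*41 = (28*I*√2)*41 = 1148*I*√2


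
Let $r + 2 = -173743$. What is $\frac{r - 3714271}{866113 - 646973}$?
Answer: $- \frac{972004}{54785} \approx -17.742$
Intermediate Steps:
$r = -173745$ ($r = -2 - 173743 = -173745$)
$\frac{r - 3714271}{866113 - 646973} = \frac{-173745 - 3714271}{866113 - 646973} = - \frac{3888016}{219140} = \left(-3888016\right) \frac{1}{219140} = - \frac{972004}{54785}$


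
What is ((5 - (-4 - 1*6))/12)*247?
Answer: 1235/4 ≈ 308.75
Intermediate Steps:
((5 - (-4 - 1*6))/12)*247 = ((5 - (-4 - 6))*(1/12))*247 = ((5 - 1*(-10))*(1/12))*247 = ((5 + 10)*(1/12))*247 = (15*(1/12))*247 = (5/4)*247 = 1235/4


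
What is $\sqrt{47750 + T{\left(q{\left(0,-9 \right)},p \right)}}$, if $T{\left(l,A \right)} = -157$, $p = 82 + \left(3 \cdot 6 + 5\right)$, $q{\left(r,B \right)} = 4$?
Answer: $\sqrt{47593} \approx 218.16$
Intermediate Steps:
$p = 105$ ($p = 82 + \left(18 + 5\right) = 82 + 23 = 105$)
$\sqrt{47750 + T{\left(q{\left(0,-9 \right)},p \right)}} = \sqrt{47750 - 157} = \sqrt{47593}$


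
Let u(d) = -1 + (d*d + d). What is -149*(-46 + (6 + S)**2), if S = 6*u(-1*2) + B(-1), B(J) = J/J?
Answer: -18327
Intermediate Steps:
B(J) = 1
u(d) = -1 + d + d**2 (u(d) = -1 + (d**2 + d) = -1 + (d + d**2) = -1 + d + d**2)
S = 7 (S = 6*(-1 - 1*2 + (-1*2)**2) + 1 = 6*(-1 - 2 + (-2)**2) + 1 = 6*(-1 - 2 + 4) + 1 = 6*1 + 1 = 6 + 1 = 7)
-149*(-46 + (6 + S)**2) = -149*(-46 + (6 + 7)**2) = -149*(-46 + 13**2) = -149*(-46 + 169) = -149*123 = -18327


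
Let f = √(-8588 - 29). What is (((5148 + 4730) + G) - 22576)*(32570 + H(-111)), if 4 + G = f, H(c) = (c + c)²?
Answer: -1039709508 + 81854*I*√8617 ≈ -1.0397e+9 + 7.5983e+6*I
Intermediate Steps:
H(c) = 4*c² (H(c) = (2*c)² = 4*c²)
f = I*√8617 (f = √(-8617) = I*√8617 ≈ 92.828*I)
G = -4 + I*√8617 ≈ -4.0 + 92.828*I
(((5148 + 4730) + G) - 22576)*(32570 + H(-111)) = (((5148 + 4730) + (-4 + I*√8617)) - 22576)*(32570 + 4*(-111)²) = ((9878 + (-4 + I*√8617)) - 22576)*(32570 + 4*12321) = ((9874 + I*√8617) - 22576)*(32570 + 49284) = (-12702 + I*√8617)*81854 = -1039709508 + 81854*I*√8617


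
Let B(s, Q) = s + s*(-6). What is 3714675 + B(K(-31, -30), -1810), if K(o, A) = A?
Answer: 3714825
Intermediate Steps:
B(s, Q) = -5*s (B(s, Q) = s - 6*s = -5*s)
3714675 + B(K(-31, -30), -1810) = 3714675 - 5*(-30) = 3714675 + 150 = 3714825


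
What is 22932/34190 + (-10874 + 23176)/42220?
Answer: 5341517/5551930 ≈ 0.96210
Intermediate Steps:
22932/34190 + (-10874 + 23176)/42220 = 22932*(1/34190) + 12302*(1/42220) = 882/1315 + 6151/21110 = 5341517/5551930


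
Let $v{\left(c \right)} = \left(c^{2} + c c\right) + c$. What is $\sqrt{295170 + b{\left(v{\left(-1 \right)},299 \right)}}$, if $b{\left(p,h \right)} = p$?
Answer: $\sqrt{295171} \approx 543.3$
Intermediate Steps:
$v{\left(c \right)} = c + 2 c^{2}$ ($v{\left(c \right)} = \left(c^{2} + c^{2}\right) + c = 2 c^{2} + c = c + 2 c^{2}$)
$\sqrt{295170 + b{\left(v{\left(-1 \right)},299 \right)}} = \sqrt{295170 - \left(1 + 2 \left(-1\right)\right)} = \sqrt{295170 - \left(1 - 2\right)} = \sqrt{295170 - -1} = \sqrt{295170 + 1} = \sqrt{295171}$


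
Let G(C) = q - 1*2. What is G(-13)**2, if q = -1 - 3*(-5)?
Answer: 144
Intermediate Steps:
q = 14 (q = -1 + 15 = 14)
G(C) = 12 (G(C) = 14 - 1*2 = 14 - 2 = 12)
G(-13)**2 = 12**2 = 144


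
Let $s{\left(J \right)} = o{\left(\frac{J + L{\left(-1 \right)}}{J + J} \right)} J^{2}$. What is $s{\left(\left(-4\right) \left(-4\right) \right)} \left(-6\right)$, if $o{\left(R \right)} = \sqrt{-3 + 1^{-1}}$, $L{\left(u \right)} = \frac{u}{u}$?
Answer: $- 1536 i \sqrt{2} \approx - 2172.2 i$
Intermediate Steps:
$L{\left(u \right)} = 1$
$o{\left(R \right)} = i \sqrt{2}$ ($o{\left(R \right)} = \sqrt{-3 + 1} = \sqrt{-2} = i \sqrt{2}$)
$s{\left(J \right)} = i \sqrt{2} J^{2}$
$s{\left(\left(-4\right) \left(-4\right) \right)} \left(-6\right) = i \sqrt{2} \left(\left(-4\right) \left(-4\right)\right)^{2} \left(-6\right) = i \sqrt{2} \cdot 16^{2} \left(-6\right) = i \sqrt{2} \cdot 256 \left(-6\right) = 256 i \sqrt{2} \left(-6\right) = - 1536 i \sqrt{2}$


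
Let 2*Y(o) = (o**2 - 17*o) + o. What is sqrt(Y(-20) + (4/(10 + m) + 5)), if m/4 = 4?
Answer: sqrt(61711)/13 ≈ 19.109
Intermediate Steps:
m = 16 (m = 4*4 = 16)
Y(o) = o**2/2 - 8*o (Y(o) = ((o**2 - 17*o) + o)/2 = (o**2 - 16*o)/2 = o**2/2 - 8*o)
sqrt(Y(-20) + (4/(10 + m) + 5)) = sqrt((1/2)*(-20)*(-16 - 20) + (4/(10 + 16) + 5)) = sqrt((1/2)*(-20)*(-36) + (4/26 + 5)) = sqrt(360 + (4*(1/26) + 5)) = sqrt(360 + (2/13 + 5)) = sqrt(360 + 67/13) = sqrt(4747/13) = sqrt(61711)/13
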